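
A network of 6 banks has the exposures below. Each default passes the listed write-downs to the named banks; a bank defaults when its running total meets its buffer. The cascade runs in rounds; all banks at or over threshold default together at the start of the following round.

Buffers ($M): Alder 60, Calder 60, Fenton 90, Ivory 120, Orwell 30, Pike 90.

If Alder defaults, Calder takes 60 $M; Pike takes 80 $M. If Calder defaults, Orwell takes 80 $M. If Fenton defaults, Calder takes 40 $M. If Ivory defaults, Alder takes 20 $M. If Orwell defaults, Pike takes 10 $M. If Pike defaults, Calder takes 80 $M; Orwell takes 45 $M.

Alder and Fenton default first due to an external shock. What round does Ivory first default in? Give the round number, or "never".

never

Round 1 — Alder, Fenton default (initial).
  Calder: +60+40 → 100 ≥ 60
  Pike: +80 → 80 < 90
Round 2 — Calder defaults.
  Orwell: +80 → 80 ≥ 30
Round 3 — Orwell defaults.
  Pike: +10 → 90 ≥ 90
Round 4 — Pike defaults.
No further defaults.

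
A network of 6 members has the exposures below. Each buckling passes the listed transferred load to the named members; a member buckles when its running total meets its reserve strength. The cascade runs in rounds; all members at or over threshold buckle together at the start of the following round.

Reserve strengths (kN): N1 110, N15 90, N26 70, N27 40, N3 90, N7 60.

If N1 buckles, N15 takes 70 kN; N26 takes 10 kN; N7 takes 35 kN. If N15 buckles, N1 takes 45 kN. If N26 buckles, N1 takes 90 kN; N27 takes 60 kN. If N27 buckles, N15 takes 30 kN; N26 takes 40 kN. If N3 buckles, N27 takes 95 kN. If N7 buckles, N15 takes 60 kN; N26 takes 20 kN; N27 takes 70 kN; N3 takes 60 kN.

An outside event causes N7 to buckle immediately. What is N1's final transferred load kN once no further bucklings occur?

Round 1 — N7 buckles (initial).
  N15: +60 → 60 < 90
  N26: +20 → 20 < 70
  N27: +70 → 70 ≥ 40
  N3: +60 → 60 < 90
Round 2 — N27 buckles.
  N15: +30 → 90 ≥ 90
  N26: +40 → 60 < 70
Round 3 — N15 buckles.
  N1: +45 → 45 < 110
No further bucklings.

45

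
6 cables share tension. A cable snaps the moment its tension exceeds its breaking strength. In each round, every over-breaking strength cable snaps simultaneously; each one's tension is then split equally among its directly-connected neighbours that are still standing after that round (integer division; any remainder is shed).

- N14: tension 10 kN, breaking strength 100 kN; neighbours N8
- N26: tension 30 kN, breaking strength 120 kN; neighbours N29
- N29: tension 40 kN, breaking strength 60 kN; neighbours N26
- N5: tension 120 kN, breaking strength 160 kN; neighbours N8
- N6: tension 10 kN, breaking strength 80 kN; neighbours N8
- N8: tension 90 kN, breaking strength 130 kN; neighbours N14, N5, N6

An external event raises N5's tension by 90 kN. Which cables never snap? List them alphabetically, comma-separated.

Round 1 — N5 at 210 > 160. N5 snaps.
  N5 sheds 210 kN to N8: 210 each.
    N8: 90+210 = 300 > 130
Round 2 — N8 snaps.
  N8 sheds 300 kN to N14, N6: 150 each.
    N14: 10+150 = 160 > 100
    N6: 10+150 = 160 > 80
Round 3 — N14, N6 snap.
  N14 sheds 160 kN: no online neighbours, lost.
  N6 sheds 160 kN: no online neighbours, lost.
No further breaks.

N26, N29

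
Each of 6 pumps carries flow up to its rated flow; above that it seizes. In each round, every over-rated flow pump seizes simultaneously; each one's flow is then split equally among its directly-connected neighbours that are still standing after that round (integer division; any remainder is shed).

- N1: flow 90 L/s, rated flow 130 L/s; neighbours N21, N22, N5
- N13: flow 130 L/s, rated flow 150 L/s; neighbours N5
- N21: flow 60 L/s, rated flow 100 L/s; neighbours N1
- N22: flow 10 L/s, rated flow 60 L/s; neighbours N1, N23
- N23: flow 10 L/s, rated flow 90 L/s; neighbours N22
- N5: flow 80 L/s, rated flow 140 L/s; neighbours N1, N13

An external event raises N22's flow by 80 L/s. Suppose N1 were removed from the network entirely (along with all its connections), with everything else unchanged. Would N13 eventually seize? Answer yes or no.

no

With N1 removed:
Round 1 — N22 at 90 > 60. N22 seizes.
  N22 sheds 90 L/s to N23: 90 each.
    N23: 10+90 = 100 > 90
Round 2 — N23 seizes.
  N23 sheds 100 L/s: no online neighbours, lost.
No further seizures.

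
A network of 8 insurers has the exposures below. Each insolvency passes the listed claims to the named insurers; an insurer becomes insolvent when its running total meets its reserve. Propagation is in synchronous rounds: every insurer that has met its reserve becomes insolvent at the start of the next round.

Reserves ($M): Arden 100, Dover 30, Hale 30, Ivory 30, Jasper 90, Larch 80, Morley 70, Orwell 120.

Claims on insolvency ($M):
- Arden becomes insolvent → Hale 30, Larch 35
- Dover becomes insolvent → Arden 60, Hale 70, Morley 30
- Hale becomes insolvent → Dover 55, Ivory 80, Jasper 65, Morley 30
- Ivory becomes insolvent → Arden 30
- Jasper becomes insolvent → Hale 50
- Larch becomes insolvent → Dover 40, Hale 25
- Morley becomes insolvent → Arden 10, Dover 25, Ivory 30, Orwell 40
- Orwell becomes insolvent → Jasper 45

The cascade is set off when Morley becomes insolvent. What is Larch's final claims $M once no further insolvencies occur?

0

Round 1 — Morley becomes insolvent (initial).
  Arden: +10 → 10 < 100
  Dover: +25 → 25 < 30
  Ivory: +30 → 30 ≥ 30
  Orwell: +40 → 40 < 120
Round 2 — Ivory becomes insolvent.
  Arden: +30 → 40 < 100
No further insolvencies.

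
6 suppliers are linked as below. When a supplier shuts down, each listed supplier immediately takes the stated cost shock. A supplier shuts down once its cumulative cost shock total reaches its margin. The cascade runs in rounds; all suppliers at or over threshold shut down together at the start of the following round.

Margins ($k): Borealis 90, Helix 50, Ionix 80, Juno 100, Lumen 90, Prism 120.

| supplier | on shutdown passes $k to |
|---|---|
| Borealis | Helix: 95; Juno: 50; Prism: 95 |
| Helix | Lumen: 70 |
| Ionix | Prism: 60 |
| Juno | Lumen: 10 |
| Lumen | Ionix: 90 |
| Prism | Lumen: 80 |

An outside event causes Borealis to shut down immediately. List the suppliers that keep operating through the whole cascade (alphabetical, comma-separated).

Ionix, Juno, Lumen, Prism

Round 1 — Borealis shuts down (initial).
  Helix: +95 → 95 ≥ 50
  Juno: +50 → 50 < 100
  Prism: +95 → 95 < 120
Round 2 — Helix shuts down.
  Lumen: +70 → 70 < 90
No further shutdowns.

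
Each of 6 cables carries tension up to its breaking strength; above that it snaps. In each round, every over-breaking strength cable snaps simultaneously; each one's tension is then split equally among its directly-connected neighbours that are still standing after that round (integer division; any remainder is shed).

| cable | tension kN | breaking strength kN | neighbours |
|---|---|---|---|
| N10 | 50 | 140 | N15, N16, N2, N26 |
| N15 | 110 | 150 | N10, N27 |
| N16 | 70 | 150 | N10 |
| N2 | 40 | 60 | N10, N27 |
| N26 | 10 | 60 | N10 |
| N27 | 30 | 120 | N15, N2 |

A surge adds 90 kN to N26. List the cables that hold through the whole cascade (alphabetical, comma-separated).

N16

Round 1 — N26 at 100 > 60. N26 snaps.
  N26 sheds 100 kN to N10: 100 each.
    N10: 50+100 = 150 > 140
Round 2 — N10 snaps.
  N10 sheds 150 kN to N15, N16, N2: 50 each.
    N15: 110+50 = 160 > 150
    N16: 70+50 = 120 ≤ 150
    N2: 40+50 = 90 > 60
Round 3 — N15, N2 snap.
  N15 sheds 160 kN to N27: 160 each.
    N27: 30+160 = 190 > 120
  N2 sheds 90 kN to N27: 90 each.
    N27: 190+90 = 280 > 120
Round 4 — N27 snaps.
  N27 sheds 280 kN: no online neighbours, lost.
No further breaks.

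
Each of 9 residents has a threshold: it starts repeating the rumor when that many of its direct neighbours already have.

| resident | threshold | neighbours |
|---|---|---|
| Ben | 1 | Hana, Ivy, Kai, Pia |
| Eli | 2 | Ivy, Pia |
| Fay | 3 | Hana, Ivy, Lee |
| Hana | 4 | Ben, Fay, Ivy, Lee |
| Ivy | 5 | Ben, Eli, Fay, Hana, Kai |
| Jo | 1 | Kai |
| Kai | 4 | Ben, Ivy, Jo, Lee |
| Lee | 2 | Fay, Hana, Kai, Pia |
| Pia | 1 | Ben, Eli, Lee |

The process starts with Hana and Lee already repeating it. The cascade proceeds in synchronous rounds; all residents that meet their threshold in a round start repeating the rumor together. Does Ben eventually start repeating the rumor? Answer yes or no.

yes

Round 1 — Hana, Lee start repeating the rumor (initial).
Round 2 — checking thresholds:
  Ben: 1 of 4 neighbours ≥ 1, starts repeating the rumor.
  Fay: 2 of 3 neighbours < 3, not yet.
  Ivy: 1 of 5 neighbours < 5, not yet.
  Kai: 1 of 4 neighbours < 4, not yet.
  Pia: 1 of 3 neighbours ≥ 1, starts repeating the rumor.
Round 3 — no new spreads; cascade stops.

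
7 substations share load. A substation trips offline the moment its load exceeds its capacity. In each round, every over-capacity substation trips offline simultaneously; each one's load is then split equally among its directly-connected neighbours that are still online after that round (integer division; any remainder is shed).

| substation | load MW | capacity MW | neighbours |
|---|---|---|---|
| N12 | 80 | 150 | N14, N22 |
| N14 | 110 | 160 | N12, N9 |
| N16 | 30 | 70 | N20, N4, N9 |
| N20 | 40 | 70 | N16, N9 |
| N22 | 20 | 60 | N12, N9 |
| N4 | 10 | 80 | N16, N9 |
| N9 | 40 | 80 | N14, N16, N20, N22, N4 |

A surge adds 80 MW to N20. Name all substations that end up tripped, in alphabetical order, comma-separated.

Round 1 — N20 at 120 > 70. N20 trips offline.
  N20 sheds 120 MW to N16, N9: 60 each.
    N16: 30+60 = 90 > 70
    N9: 40+60 = 100 > 80
Round 2 — N16, N9 trip offline.
  N16 sheds 90 MW to N4: 90 each.
    N4: 10+90 = 100 > 80
  N9 sheds 100 MW to N14, N22, N4: 33 each (1 lost).
    N14: 110+33 = 143 ≤ 160
    N22: 20+33 = 53 ≤ 60
    N4: 100+33 = 133 > 80
Round 3 — N4 trips offline.
  N4 sheds 133 MW: no online neighbours, lost.
No further trips.

N16, N20, N4, N9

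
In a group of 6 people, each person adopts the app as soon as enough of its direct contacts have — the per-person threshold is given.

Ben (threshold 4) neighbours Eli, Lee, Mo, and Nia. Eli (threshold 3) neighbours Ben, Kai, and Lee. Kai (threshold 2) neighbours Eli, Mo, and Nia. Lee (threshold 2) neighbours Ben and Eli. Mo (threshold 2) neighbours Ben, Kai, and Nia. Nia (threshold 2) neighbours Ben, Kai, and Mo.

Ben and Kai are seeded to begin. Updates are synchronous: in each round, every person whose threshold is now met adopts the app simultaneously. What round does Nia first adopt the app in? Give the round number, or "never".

Round 1 — Ben, Kai adopt the app (initial).
Round 2 — checking thresholds:
  Eli: 2 of 3 neighbours < 3, not yet.
  Lee: 1 of 2 neighbours < 2, not yet.
  Mo: 2 of 3 neighbours ≥ 2, adopts the app.
  Nia: 2 of 3 neighbours ≥ 2, adopts the app.
Round 3 — no new adoptions; cascade stops.

2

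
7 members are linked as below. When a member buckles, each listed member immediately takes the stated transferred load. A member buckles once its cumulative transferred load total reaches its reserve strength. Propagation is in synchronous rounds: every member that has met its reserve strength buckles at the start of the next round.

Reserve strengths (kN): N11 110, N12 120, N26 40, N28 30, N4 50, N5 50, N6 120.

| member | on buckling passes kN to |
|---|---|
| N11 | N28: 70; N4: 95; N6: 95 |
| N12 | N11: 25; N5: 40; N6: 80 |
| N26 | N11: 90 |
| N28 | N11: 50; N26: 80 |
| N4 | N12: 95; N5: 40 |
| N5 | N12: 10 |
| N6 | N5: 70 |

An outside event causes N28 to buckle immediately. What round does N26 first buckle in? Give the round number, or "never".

Round 1 — N28 buckles (initial).
  N11: +50 → 50 < 110
  N26: +80 → 80 ≥ 40
Round 2 — N26 buckles.
  N11: +90 → 140 ≥ 110
Round 3 — N11 buckles.
  N4: +95 → 95 ≥ 50
  N6: +95 → 95 < 120
Round 4 — N4 buckles.
  N12: +95 → 95 < 120
  N5: +40 → 40 < 50
No further bucklings.

2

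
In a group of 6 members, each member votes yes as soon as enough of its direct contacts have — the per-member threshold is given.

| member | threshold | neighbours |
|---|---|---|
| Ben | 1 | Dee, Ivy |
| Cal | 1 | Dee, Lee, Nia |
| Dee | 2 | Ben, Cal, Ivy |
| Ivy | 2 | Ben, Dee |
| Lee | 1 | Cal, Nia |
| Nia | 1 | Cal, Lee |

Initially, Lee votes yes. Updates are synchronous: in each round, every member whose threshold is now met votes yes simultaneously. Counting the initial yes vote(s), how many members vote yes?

3

Round 1 — Lee votes yes (initial).
Round 2 — checking thresholds:
  Cal: 1 of 3 neighbours ≥ 1, votes yes.
  Nia: 1 of 2 neighbours ≥ 1, votes yes.
Round 3 — no new yes votes; cascade stops.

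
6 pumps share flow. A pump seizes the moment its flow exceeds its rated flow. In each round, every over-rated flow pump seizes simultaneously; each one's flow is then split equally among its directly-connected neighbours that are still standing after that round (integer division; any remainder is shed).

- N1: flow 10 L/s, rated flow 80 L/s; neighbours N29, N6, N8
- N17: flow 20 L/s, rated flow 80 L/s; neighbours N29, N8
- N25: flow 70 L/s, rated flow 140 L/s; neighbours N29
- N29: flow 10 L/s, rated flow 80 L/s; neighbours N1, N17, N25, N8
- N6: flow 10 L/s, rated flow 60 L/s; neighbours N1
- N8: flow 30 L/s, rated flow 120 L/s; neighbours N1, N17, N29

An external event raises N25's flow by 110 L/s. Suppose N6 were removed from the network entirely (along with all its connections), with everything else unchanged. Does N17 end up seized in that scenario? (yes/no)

With N6 removed:
Round 1 — N25 at 180 > 140. N25 seizes.
  N25 sheds 180 L/s to N29: 180 each.
    N29: 10+180 = 190 > 80
Round 2 — N29 seizes.
  N29 sheds 190 L/s to N1, N17, N8: 63 each (1 lost).
    N1: 10+63 = 73 ≤ 80
    N17: 20+63 = 83 > 80
    N8: 30+63 = 93 ≤ 120
Round 3 — N17 seizes.
  N17 sheds 83 L/s to N8: 83 each.
    N8: 93+83 = 176 > 120
Round 4 — N8 seizes.
  N8 sheds 176 L/s to N1: 176 each.
    N1: 73+176 = 249 > 80
Round 5 — N1 seizes.
  N1 sheds 249 L/s: no online neighbours, lost.
No further seizures.

yes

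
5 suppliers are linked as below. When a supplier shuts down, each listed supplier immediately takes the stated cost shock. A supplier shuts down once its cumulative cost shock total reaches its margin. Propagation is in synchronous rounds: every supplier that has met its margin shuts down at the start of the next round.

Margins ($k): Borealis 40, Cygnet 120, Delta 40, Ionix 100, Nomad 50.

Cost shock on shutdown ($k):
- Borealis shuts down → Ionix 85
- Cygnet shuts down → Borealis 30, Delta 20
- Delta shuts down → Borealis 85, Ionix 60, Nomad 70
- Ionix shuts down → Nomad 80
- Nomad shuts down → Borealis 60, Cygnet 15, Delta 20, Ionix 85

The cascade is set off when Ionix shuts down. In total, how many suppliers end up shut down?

Round 1 — Ionix shuts down (initial).
  Nomad: +80 → 80 ≥ 50
Round 2 — Nomad shuts down.
  Borealis: +60 → 60 ≥ 40
  Cygnet: +15 → 15 < 120
  Delta: +20 → 20 < 40
Round 3 — Borealis shuts down.
No further shutdowns.

3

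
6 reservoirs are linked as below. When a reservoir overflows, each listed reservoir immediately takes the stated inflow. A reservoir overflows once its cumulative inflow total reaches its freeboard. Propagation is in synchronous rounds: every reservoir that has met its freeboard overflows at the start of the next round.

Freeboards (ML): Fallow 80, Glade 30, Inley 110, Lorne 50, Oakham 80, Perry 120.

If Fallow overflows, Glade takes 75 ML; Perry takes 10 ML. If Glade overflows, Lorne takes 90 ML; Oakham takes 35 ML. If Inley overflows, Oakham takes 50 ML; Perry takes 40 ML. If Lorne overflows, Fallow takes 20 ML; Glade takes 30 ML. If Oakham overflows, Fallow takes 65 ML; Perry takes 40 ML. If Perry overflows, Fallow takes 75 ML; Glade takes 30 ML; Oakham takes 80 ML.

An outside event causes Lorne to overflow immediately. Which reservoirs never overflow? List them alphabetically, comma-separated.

Round 1 — Lorne overflows (initial).
  Fallow: +20 → 20 < 80
  Glade: +30 → 30 ≥ 30
Round 2 — Glade overflows.
  Oakham: +35 → 35 < 80
No further overflows.

Fallow, Inley, Oakham, Perry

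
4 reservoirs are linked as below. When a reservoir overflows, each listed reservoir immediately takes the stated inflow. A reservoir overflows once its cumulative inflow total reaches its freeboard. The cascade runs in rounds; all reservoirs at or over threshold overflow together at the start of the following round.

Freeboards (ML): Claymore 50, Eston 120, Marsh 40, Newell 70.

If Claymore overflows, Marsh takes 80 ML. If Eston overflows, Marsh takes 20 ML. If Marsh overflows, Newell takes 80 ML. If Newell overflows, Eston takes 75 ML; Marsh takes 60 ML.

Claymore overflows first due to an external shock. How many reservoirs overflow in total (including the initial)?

Round 1 — Claymore overflows (initial).
  Marsh: +80 → 80 ≥ 40
Round 2 — Marsh overflows.
  Newell: +80 → 80 ≥ 70
Round 3 — Newell overflows.
  Eston: +75 → 75 < 120
No further overflows.

3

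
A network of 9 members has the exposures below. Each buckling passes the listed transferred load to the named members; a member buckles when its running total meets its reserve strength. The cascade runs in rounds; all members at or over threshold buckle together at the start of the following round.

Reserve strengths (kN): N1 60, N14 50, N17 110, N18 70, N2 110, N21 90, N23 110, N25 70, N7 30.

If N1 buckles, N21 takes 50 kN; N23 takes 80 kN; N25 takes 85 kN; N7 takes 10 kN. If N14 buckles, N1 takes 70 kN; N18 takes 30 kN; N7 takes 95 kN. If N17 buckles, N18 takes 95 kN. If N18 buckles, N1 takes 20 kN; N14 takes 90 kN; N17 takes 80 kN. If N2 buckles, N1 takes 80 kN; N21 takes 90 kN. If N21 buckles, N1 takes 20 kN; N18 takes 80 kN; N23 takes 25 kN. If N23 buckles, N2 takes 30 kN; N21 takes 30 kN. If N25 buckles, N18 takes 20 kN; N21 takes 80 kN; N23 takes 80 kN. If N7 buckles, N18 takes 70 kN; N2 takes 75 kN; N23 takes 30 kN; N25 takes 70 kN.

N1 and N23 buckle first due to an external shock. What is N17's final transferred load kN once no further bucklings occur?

80

Round 1 — N1, N23 buckle (initial).
  N2: +30 → 30 < 110
  N21: +50+30 → 80 < 90
  N25: +85 → 85 ≥ 70
  N7: +10 → 10 < 30
Round 2 — N25 buckles.
  N18: +20 → 20 < 70
  N21: +80 → 160 ≥ 90
Round 3 — N21 buckles.
  N18: +80 → 100 ≥ 70
Round 4 — N18 buckles.
  N14: +90 → 90 ≥ 50
  N17: +80 → 80 < 110
Round 5 — N14 buckles.
  N7: +95 → 105 ≥ 30
Round 6 — N7 buckles.
  N2: +75 → 105 < 110
No further bucklings.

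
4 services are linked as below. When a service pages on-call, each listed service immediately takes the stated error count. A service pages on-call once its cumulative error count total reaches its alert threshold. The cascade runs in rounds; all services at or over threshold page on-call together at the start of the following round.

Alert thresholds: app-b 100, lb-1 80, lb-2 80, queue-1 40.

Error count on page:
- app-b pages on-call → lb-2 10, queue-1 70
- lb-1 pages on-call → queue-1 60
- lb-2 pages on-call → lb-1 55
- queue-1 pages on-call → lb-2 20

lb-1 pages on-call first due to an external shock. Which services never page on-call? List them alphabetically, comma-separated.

app-b, lb-2

Round 1 — lb-1 pages on-call (initial).
  queue-1: +60 → 60 ≥ 40
Round 2 — queue-1 pages on-call.
  lb-2: +20 → 20 < 80
No further pages.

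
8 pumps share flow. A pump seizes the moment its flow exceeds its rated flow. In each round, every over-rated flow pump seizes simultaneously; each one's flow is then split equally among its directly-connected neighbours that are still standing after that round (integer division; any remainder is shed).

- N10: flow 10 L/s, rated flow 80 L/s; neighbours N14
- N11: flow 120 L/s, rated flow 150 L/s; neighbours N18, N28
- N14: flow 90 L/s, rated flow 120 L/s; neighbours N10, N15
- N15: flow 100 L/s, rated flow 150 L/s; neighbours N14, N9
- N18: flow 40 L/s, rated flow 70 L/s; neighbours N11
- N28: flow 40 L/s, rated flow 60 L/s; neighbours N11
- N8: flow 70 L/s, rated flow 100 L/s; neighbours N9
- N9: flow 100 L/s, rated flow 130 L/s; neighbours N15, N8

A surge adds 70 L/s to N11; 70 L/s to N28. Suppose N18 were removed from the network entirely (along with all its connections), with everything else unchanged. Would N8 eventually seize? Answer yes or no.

With N18 removed:
Round 1 — N11 at 190 > 150; N28 at 110 > 60. N11, N28 seize.
  N11 sheds 190 L/s: no online neighbours, lost.
  N28 sheds 110 L/s: no online neighbours, lost.
No further seizures.

no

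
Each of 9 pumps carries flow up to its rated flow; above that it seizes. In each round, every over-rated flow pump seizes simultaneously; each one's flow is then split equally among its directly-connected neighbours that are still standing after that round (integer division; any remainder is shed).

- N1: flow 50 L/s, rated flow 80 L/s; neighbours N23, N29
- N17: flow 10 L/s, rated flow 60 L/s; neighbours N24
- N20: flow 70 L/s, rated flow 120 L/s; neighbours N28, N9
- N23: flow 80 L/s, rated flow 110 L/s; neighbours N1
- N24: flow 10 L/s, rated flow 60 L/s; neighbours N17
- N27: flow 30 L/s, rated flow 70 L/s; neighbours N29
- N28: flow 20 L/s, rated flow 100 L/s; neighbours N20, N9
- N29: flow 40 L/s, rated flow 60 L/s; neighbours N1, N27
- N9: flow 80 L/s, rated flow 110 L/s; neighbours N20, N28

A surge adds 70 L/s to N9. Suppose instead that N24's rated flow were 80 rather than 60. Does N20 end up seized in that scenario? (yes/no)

With N24's rated flow at 80:
Round 1 — N9 at 150 > 110. N9 seizes.
  N9 sheds 150 L/s to N20, N28: 75 each.
    N20: 70+75 = 145 > 120
    N28: 20+75 = 95 ≤ 100
Round 2 — N20 seizes.
  N20 sheds 145 L/s to N28: 145 each.
    N28: 95+145 = 240 > 100
Round 3 — N28 seizes.
  N28 sheds 240 L/s: no online neighbours, lost.
No further seizures.

yes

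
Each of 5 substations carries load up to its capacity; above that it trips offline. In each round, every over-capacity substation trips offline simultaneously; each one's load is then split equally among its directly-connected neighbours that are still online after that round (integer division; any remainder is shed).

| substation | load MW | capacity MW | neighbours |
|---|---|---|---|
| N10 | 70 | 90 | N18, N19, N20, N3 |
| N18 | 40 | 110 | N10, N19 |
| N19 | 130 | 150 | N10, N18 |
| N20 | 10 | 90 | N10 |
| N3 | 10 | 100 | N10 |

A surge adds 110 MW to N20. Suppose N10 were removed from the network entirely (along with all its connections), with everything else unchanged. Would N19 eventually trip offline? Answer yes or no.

no

With N10 removed:
Round 1 — N20 at 120 > 90. N20 trips offline.
  N20 sheds 120 MW: no online neighbours, lost.
No further trips.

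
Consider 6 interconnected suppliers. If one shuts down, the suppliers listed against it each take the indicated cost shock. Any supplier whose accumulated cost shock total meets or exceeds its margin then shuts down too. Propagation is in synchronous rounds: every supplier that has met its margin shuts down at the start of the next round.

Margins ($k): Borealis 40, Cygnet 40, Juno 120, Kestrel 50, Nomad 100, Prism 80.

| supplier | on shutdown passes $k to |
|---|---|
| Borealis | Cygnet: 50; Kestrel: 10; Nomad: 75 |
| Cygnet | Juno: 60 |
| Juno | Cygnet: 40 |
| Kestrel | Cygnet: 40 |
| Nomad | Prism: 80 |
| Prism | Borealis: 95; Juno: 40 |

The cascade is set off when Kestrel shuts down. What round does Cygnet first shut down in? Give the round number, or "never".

2

Round 1 — Kestrel shuts down (initial).
  Cygnet: +40 → 40 ≥ 40
Round 2 — Cygnet shuts down.
  Juno: +60 → 60 < 120
No further shutdowns.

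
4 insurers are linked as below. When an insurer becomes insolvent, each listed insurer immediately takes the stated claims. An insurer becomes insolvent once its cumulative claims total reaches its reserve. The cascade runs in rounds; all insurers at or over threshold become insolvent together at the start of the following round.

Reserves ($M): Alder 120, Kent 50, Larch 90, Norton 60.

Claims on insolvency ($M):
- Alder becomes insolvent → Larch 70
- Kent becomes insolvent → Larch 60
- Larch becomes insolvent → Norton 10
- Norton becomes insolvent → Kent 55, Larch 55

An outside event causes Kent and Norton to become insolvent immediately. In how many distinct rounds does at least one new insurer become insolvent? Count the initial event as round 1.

Round 1 — Kent, Norton become insolvent (initial).
  Larch: +60+55 → 115 ≥ 90
Round 2 — Larch becomes insolvent.
No further insolvencies.

2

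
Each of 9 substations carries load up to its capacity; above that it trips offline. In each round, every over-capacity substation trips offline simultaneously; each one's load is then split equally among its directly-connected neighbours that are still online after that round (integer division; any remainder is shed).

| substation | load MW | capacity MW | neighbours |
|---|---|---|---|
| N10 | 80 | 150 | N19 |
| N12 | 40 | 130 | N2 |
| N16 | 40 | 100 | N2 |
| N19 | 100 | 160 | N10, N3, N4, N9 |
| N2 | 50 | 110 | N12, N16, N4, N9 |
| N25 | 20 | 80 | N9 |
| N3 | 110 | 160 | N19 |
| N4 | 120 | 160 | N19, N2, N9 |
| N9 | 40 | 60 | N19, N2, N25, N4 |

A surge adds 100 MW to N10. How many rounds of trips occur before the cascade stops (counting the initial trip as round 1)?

Round 1 — N10 at 180 > 150. N10 trips offline.
  N10 sheds 180 MW to N19: 180 each.
    N19: 100+180 = 280 > 160
Round 2 — N19 trips offline.
  N19 sheds 280 MW to N3, N4, N9: 93 each (1 lost).
    N3: 110+93 = 203 > 160
    N4: 120+93 = 213 > 160
    N9: 40+93 = 133 > 60
Round 3 — N3, N4, N9 trip offline.
  N3 sheds 203 MW: no online neighbours, lost.
  N4 sheds 213 MW to N2: 213 each.
    N2: 50+213 = 263 > 110
  N9 sheds 133 MW to N2, N25: 66 each (1 lost).
    N2: 263+66 = 329 > 110
    N25: 20+66 = 86 > 80
Round 4 — N2, N25 trip offline.
  N2 sheds 329 MW to N12, N16: 164 each (1 lost).
    N12: 40+164 = 204 > 130
    N16: 40+164 = 204 > 100
  N25 sheds 86 MW: no online neighbours, lost.
Round 5 — N12, N16 trip offline.
  N12 sheds 204 MW: no online neighbours, lost.
  N16 sheds 204 MW: no online neighbours, lost.
No further trips.

5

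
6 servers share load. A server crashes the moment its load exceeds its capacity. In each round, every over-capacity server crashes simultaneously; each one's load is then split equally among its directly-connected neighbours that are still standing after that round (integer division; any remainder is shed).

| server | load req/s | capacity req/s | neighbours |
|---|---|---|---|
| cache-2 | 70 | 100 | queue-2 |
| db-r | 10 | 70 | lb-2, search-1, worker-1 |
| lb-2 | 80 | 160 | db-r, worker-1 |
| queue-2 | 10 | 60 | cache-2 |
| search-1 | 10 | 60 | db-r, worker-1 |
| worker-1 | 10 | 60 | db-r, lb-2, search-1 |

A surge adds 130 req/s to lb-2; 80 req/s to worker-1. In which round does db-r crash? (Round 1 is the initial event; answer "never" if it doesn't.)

Round 1 — lb-2 at 210 > 160; worker-1 at 90 > 60. lb-2, worker-1 crash.
  lb-2 sheds 210 req/s to db-r: 210 each.
    db-r: 10+210 = 220 > 70
  worker-1 sheds 90 req/s to db-r, search-1: 45 each.
    db-r: 220+45 = 265 > 70
    search-1: 10+45 = 55 ≤ 60
Round 2 — db-r crashes.
  db-r sheds 265 req/s to search-1: 265 each.
    search-1: 55+265 = 320 > 60
Round 3 — search-1 crashes.
  search-1 sheds 320 req/s: no online neighbours, lost.
No further crashes.

2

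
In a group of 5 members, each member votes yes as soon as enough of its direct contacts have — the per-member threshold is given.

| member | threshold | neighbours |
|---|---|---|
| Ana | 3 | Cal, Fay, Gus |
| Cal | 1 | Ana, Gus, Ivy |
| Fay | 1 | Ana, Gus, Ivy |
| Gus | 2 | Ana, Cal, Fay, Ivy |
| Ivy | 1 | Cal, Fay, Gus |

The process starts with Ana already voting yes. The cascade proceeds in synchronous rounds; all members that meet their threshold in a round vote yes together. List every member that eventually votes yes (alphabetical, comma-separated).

Round 1 — Ana votes yes (initial).
Round 2 — checking thresholds:
  Cal: 1 of 3 neighbours ≥ 1, votes yes.
  Fay: 1 of 3 neighbours ≥ 1, votes yes.
  Gus: 1 of 4 neighbours < 2, holds.
Round 3 — checking thresholds:
  Gus: 3 of 4 neighbours ≥ 2, votes yes.
  Ivy: 2 of 3 neighbours ≥ 1, votes yes.
Round 4 — no new yes votes; cascade stops.

Ana, Cal, Fay, Gus, Ivy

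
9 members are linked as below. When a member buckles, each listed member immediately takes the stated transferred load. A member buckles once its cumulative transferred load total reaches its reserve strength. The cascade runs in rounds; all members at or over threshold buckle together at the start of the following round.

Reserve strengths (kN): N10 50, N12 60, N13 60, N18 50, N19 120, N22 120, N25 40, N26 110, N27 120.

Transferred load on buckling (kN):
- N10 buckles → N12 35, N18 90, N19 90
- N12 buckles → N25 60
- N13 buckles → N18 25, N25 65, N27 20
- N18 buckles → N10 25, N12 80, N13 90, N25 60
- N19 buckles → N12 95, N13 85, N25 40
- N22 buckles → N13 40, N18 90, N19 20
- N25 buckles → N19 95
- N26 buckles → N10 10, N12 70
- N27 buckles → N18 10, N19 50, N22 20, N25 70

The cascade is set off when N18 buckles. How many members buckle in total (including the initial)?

Round 1 — N18 buckles (initial).
  N10: +25 → 25 < 50
  N12: +80 → 80 ≥ 60
  N13: +90 → 90 ≥ 60
  N25: +60 → 60 ≥ 40
Round 2 — N12, N13, N25 buckle.
  N19: +95 → 95 < 120
  N27: +20 → 20 < 120
No further bucklings.

4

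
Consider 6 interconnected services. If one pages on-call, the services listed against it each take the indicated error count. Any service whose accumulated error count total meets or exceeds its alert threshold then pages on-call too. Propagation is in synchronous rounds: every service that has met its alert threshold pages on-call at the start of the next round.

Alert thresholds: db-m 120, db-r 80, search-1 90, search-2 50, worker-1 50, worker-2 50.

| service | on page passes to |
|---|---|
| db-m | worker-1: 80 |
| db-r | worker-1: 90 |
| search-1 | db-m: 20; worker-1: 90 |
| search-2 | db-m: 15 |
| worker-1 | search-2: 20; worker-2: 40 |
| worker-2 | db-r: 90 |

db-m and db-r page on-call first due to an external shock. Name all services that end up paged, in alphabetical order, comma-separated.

db-m, db-r, worker-1

Round 1 — db-m, db-r page on-call (initial).
  worker-1: +80+90 → 170 ≥ 50
Round 2 — worker-1 pages on-call.
  search-2: +20 → 20 < 50
  worker-2: +40 → 40 < 50
No further pages.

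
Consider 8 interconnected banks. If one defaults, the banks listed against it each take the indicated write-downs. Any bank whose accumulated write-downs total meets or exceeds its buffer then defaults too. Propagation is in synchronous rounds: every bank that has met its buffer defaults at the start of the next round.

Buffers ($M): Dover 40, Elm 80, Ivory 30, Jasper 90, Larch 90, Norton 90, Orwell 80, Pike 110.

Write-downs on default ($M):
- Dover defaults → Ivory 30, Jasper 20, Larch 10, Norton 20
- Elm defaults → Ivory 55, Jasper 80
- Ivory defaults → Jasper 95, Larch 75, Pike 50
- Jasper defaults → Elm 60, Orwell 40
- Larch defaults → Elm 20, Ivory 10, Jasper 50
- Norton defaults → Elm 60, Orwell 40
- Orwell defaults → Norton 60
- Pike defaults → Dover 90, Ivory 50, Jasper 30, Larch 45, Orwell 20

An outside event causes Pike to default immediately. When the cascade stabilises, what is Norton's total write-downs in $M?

20

Round 1 — Pike defaults (initial).
  Dover: +90 → 90 ≥ 40
  Ivory: +50 → 50 ≥ 30
  Jasper: +30 → 30 < 90
  Larch: +45 → 45 < 90
  Orwell: +20 → 20 < 80
Round 2 — Dover, Ivory default.
  Jasper: +20+95 → 145 ≥ 90
  Larch: +10+75 → 130 ≥ 90
  Norton: +20 → 20 < 90
Round 3 — Jasper, Larch default.
  Elm: +60+20 → 80 ≥ 80
  Orwell: +40 → 60 < 80
Round 4 — Elm defaults.
No further defaults.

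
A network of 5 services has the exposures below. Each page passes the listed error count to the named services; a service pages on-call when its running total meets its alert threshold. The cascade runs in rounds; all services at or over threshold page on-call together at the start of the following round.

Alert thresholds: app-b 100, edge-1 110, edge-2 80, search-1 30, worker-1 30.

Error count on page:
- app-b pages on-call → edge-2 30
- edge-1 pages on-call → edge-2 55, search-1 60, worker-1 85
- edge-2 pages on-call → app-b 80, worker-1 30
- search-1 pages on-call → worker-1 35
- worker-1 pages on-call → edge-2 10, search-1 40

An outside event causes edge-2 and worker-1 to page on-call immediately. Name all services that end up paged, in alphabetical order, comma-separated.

edge-2, search-1, worker-1

Round 1 — edge-2, worker-1 page on-call (initial).
  app-b: +80 → 80 < 100
  search-1: +40 → 40 ≥ 30
Round 2 — search-1 pages on-call.
No further pages.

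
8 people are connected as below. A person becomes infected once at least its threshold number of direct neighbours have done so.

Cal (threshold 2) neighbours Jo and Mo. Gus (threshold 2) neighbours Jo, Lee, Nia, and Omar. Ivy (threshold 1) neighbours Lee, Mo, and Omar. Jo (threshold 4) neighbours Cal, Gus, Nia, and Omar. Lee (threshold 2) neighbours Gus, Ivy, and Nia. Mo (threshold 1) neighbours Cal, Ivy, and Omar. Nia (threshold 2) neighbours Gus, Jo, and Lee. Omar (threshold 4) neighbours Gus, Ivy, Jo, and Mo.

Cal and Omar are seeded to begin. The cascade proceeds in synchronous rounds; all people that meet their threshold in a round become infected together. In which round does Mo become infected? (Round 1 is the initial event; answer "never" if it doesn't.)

2

Round 1 — Cal, Omar become infected (initial).
Round 2 — checking thresholds:
  Gus: 1 of 4 neighbours < 2, below threshold.
  Ivy: 1 of 3 neighbours ≥ 1, becomes infected.
  Jo: 2 of 4 neighbours < 4, below threshold.
  Mo: 2 of 3 neighbours ≥ 1, becomes infected.
Round 3 — no new infections; cascade stops.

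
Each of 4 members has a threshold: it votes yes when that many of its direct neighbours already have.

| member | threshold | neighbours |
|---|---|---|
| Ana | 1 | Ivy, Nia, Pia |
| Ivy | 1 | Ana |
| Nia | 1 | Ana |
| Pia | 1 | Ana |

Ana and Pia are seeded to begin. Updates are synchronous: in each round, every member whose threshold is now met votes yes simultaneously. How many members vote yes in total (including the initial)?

4

Round 1 — Ana, Pia vote yes (initial).
Round 2 — checking thresholds:
  Ivy: 1 of 1 neighbours ≥ 1, votes yes.
  Nia: 1 of 1 neighbours ≥ 1, votes yes.
Round 3 — no new yes votes; cascade stops.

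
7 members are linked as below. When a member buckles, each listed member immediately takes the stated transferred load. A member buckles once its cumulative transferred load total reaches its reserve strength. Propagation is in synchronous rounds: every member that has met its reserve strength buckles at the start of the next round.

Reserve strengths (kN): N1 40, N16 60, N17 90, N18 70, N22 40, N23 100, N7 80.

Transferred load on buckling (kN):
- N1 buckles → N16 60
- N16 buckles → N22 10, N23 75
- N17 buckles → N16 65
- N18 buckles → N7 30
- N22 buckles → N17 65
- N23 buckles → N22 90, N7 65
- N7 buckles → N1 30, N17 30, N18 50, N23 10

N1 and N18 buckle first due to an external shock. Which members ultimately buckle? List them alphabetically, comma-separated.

Round 1 — N1, N18 buckle (initial).
  N16: +60 → 60 ≥ 60
  N7: +30 → 30 < 80
Round 2 — N16 buckles.
  N22: +10 → 10 < 40
  N23: +75 → 75 < 100
No further bucklings.

N1, N16, N18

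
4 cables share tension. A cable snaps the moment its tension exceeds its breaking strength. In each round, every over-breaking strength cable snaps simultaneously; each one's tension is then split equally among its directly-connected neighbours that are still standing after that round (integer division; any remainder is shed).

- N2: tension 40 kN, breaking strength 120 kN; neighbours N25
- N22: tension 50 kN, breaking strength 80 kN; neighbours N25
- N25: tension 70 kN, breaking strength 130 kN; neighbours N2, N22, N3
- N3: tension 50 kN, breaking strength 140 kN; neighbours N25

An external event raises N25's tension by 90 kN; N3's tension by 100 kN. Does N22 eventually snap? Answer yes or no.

Round 1 — N25 at 160 > 130; N3 at 150 > 140. N25, N3 snap.
  N25 sheds 160 kN to N2, N22: 80 each.
    N2: 40+80 = 120 ≤ 120
    N22: 50+80 = 130 > 80
  N3 sheds 150 kN: no online neighbours, lost.
Round 2 — N22 snaps.
  N22 sheds 130 kN: no online neighbours, lost.
No further breaks.

yes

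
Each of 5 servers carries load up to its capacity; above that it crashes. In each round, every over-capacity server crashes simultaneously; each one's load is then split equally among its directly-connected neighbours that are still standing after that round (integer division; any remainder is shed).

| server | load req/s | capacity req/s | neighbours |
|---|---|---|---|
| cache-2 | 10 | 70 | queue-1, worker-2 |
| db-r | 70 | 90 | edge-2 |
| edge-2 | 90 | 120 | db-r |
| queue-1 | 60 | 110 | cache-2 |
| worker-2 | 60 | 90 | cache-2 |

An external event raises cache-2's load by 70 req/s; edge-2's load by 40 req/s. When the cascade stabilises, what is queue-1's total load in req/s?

100

Round 1 — cache-2 at 80 > 70; edge-2 at 130 > 120. cache-2, edge-2 crash.
  cache-2 sheds 80 req/s to queue-1, worker-2: 40 each.
    queue-1: 60+40 = 100 ≤ 110
    worker-2: 60+40 = 100 > 90
  edge-2 sheds 130 req/s to db-r: 130 each.
    db-r: 70+130 = 200 > 90
Round 2 — db-r, worker-2 crash.
  db-r sheds 200 req/s: no online neighbours, lost.
  worker-2 sheds 100 req/s: no online neighbours, lost.
No further crashes.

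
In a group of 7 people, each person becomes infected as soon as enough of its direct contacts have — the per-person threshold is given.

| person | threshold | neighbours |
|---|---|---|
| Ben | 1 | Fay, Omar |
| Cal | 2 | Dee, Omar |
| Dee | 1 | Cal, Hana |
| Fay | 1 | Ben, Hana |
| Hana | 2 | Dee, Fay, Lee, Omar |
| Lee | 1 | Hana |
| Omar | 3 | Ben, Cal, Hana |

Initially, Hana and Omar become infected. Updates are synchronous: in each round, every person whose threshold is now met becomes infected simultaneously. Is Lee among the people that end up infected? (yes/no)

yes

Round 1 — Hana, Omar become infected (initial).
Round 2 — checking thresholds:
  Ben: 1 of 2 neighbours ≥ 1, becomes infected.
  Cal: 1 of 2 neighbours < 2, below threshold.
  Dee: 1 of 2 neighbours ≥ 1, becomes infected.
  Fay: 1 of 2 neighbours ≥ 1, becomes infected.
  Lee: 1 of 1 neighbours ≥ 1, becomes infected.
Round 3 — checking thresholds:
  Cal: 2 of 2 neighbours ≥ 2, becomes infected.
Round 4 — no new infections; cascade stops.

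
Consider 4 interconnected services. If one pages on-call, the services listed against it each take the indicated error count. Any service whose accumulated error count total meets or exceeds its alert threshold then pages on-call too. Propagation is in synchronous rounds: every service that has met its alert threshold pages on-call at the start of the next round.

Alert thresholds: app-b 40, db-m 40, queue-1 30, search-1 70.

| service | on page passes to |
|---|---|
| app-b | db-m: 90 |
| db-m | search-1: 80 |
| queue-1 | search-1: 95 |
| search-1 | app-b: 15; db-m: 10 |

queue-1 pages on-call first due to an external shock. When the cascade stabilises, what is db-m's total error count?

Round 1 — queue-1 pages on-call (initial).
  search-1: +95 → 95 ≥ 70
Round 2 — search-1 pages on-call.
  app-b: +15 → 15 < 40
  db-m: +10 → 10 < 40
No further pages.

10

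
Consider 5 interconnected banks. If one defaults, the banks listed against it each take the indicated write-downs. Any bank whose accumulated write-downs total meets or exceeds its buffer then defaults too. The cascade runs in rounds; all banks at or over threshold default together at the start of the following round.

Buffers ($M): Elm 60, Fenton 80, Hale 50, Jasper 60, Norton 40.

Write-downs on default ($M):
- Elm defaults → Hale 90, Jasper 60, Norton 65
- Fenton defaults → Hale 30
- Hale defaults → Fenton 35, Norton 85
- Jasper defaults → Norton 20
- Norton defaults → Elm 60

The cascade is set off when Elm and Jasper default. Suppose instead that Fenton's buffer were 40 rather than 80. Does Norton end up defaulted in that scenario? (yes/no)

With Fenton's buffer at 40:
Round 1 — Elm, Jasper default (initial).
  Hale: +90 → 90 ≥ 50
  Norton: +65+20 → 85 ≥ 40
Round 2 — Hale, Norton default.
  Fenton: +35 → 35 < 40
No further defaults.

yes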